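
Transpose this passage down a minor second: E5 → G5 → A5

D#5 F#5 G#5

E5: a second down reaches D, and 1 semitone makes it D#5.
G5 down a minor second is F#5.
A5: a second down reaches G, and 1 semitone makes it G#5.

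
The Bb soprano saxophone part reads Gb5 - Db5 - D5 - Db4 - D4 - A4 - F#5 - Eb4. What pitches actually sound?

The Bb soprano saxophone sounds a major second below written, so transpose each written note down a major second.
Gb5 gives Fb5
Db5 gives Cb5
D5 gives C5
Db4 gives Cb4
D4 gives C4
A4 gives G4
F#5 gives E5
Eb4 gives Db4

Fb5 Cb5 C5 Cb4 C4 G4 E5 Db4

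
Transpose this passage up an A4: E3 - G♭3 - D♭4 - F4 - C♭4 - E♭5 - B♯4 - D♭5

A#3 C4 G4 B4 F4 A5 E##5 G5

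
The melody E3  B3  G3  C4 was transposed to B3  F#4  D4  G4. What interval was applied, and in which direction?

Take the first pair: E3 → B3. E to B spans 5 letter names, so the interval is some kind of fifth.
E3 to B3 is 7 semitones, which makes it a perfect fifth; the second version is higher, so the direction is up.
Checking another pair — C4 → G4 — gives the same interval.

up a perfect fifth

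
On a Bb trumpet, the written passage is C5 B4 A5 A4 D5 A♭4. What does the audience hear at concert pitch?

Bb4 A4 G5 G4 C5 Gb4

Written C4 on the Bb trumpet sounds as Bb3, a major second lower; apply that shift to every note.
C5 gives Bb4
B4 gives A4
A5 gives G5
A4 gives G4
D5 gives C5
Ab4 gives Gb4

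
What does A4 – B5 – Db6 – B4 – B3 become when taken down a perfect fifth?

D4 E5 Gb5 E4 E3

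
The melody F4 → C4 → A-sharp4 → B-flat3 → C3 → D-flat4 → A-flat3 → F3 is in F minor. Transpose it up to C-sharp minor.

C#5 G#4 E##5 F#4 G#3 A4 E4 C#4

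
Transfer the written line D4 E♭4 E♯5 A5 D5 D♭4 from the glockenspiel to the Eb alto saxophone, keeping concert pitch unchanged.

First find concert pitch: the glockenspiel sounds a perfect fifteenth above written, so D4 E♭4 E♯5 A5 D5 D♭4 sounds D6 Eb6 E#7 A7 D7 Db6.
Then write for Eb alto saxophone: it sounds a major sixth below written, so the part must be a major sixth above concert.
D6 → B6
Eb6 → C7
E#7 → C##8
A7 → F#8
D7 → B7
Db6 → Bb6

B6 C7 C##8 F#8 B7 Bb6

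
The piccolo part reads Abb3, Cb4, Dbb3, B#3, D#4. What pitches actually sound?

Abb4 Cb5 Dbb4 B#4 D#5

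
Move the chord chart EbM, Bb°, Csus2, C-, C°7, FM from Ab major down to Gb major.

Ab major down to Gb major is a major second; each chord root moves by that interval while the quality stays the same.
EbM: root Eb down a major second → Db, giving DbM.
Bb°: root Bb down a major second → Ab, giving Ab°.
Csus2: root C down a major second → Bb, giving Bbsus2.
C-: root C down a major second → Bb, giving Bb-.
C°7: root C down a major second → Bb, giving Bb°7.
FM: root F down a major second → Eb, giving EbM.

DbM Ab° Bbsus2 Bb- Bb°7 EbM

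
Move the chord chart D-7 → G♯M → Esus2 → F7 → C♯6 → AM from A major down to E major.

A major down to E major is a perfect fourth; each chord root moves by that interval while the quality stays the same.
D-7: root D down a perfect fourth → A, giving A-7.
G♯M: root G♯ down a perfect fourth → D#, giving D#M.
Esus2: root E down a perfect fourth → B, giving Bsus2.
F7: root F down a perfect fourth → C, giving C7.
C♯6: root C♯ down a perfect fourth → G#, giving G#6.
AM: root A down a perfect fourth → E, giving EM.

A-7 D#M Bsus2 C7 G#6 EM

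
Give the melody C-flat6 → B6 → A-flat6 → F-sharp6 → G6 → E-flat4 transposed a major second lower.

Bbb5 A6 Gb6 E6 F6 Db4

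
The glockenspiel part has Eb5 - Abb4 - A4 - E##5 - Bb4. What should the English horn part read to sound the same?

Bb7 Ebb7 E7 B##7 F7

First find concert pitch: the glockenspiel sounds a perfect fifteenth above written, so Eb5 Abb4 A4 E##5 Bb4 sounds Eb7 Abb6 A6 E##7 Bb6.
Then write for English horn: it sounds a perfect fifth below written, so the part must be a perfect fifth above concert.
Eb7 → Bb7
Abb6 → Ebb7
A6 → E7
E##7 → B##7
Bb6 → F7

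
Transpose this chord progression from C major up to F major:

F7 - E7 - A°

C major up to F major is a perfect fourth; each chord root moves by that interval while the quality stays the same.
F7: root F up a perfect fourth → Bb, giving Bb7.
E7: root E up a perfect fourth → A, giving A7.
A°: root A up a perfect fourth → D, giving D°.

Bb7 A7 D°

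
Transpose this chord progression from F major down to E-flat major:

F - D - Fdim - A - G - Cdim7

Eb C Ebdim G F Bbdim7

F major down to E-flat major is a major second; each chord root moves by that interval while the quality stays the same.
F: root F down a major second → Eb, giving Eb.
D: root D down a major second → C, giving C.
Fdim: root F down a major second → Eb, giving Ebdim.
A: root A down a major second → G, giving G.
G: root G down a major second → F, giving F.
Cdim7: root C down a major second → Bb, giving Bbdim7.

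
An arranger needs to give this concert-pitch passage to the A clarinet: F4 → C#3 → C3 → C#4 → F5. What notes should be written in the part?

Ab4 E3 Eb3 E4 Ab5

The A clarinet sounds a minor third below written, so the written part must be a minor third above concert — transpose each note up.
F4 to Ab4
C#3 to E3
C3 to Eb3
C#4 to E4
F5 to Ab5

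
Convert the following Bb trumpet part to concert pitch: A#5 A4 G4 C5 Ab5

Written C4 on the Bb trumpet sounds as Bb3, a major second lower; apply that shift to every note.
A#5 gives G#5
A4 gives G4
G4 gives F4
C5 gives Bb4
Ab5 gives Gb5

G#5 G4 F4 Bb4 Gb5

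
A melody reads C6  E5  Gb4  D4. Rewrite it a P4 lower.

G5 B4 Db4 A3

C6 becomes G5
E5 becomes B4
Gb4 becomes Db4
D4 becomes A3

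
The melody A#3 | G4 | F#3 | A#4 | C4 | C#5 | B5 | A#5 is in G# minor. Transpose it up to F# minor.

G#4 F5 E4 G#5 Bb4 B5 A6 G#6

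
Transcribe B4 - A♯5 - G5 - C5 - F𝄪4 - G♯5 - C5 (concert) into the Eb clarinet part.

G#4 F##5 E5 A4 D##4 E#5 A4

The Eb clarinet sounds a minor third above written, so the written part must be a minor third below concert — transpose each note down.
B4 -> G#4
A#5 -> F##5
G5 -> E5
C5 -> A4
F##4 -> D##4
G#5 -> E#5
C5 -> A4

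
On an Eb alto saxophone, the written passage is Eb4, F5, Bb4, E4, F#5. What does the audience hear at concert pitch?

Gb3 Ab4 Db4 G3 A4

The Eb alto saxophone sounds a major sixth below written, so transpose each written note down a major sixth.
Eb4 -> Gb3
F5 -> Ab4
Bb4 -> Db4
E4 -> G3
F#5 -> A4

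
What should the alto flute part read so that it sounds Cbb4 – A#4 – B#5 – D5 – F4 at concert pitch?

Fbb4 D#5 E#6 G5 Bb4

Written C4 sounds as G3 on the alto flute, so concert pitches are written a perfect fourth up.
Cbb4 to Fbb4
A#4 to D#5
B#5 to E#6
D5 to G5
F4 to Bb4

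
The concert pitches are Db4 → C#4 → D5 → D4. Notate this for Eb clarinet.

The Eb clarinet sounds a minor third above written, so the written part must be a minor third below concert — transpose each note down.
Db4 gives Bb3
C#4 gives A#3
D5 gives B4
D4 gives B3

Bb3 A#3 B4 B3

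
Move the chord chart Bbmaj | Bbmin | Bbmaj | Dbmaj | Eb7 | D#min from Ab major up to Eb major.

Ab major up to Eb major is a perfect fifth; each chord root moves by that interval while the quality stays the same.
Bbmaj: root Bb up a perfect fifth → F, giving Fmaj.
Bbmin: root Bb up a perfect fifth → F, giving Fmin.
Bbmaj: root Bb up a perfect fifth → F, giving Fmaj.
Dbmaj: root Db up a perfect fifth → Ab, giving Abmaj.
Eb7: root Eb up a perfect fifth → Bb, giving Bb7.
D#min: root D# up a perfect fifth → A#, giving A#min.

Fmaj Fmin Fmaj Abmaj Bb7 A#min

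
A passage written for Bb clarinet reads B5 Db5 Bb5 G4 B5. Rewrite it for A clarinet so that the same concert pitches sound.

C6 Ebb5 Cb6 Ab4 C6

First find concert pitch: the Bb clarinet sounds a major second below written, so B5 Db5 Bb5 G4 B5 sounds A5 Cb5 Ab5 F4 A5.
Then write for A clarinet: it sounds a minor third below written, so the part must be a minor third above concert.
A5 → C6
Cb5 → Ebb5
Ab5 → Cb6
F4 → Ab4
A5 → C6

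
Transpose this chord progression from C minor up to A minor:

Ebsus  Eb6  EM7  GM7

Csus C6 C#M7 EM7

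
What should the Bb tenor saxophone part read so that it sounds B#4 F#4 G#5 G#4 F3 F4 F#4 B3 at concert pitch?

Written C4 sounds as Bb2 on the Bb tenor saxophone, so concert pitches are written a major ninth up.
B#4 gives C##6
F#4 gives G#5
G#5 gives A#6
G#4 gives A#5
F3 gives G4
F4 gives G5
F#4 gives G#5
B3 gives C#5

C##6 G#5 A#6 A#5 G4 G5 G#5 C#5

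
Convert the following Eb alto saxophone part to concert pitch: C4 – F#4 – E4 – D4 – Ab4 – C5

Written C4 on the Eb alto saxophone sounds as Eb3, a major sixth lower; apply that shift to every note.
C4 to Eb3
F#4 to A3
E4 to G3
D4 to F3
Ab4 to Cb4
C5 to Eb4

Eb3 A3 G3 F3 Cb4 Eb4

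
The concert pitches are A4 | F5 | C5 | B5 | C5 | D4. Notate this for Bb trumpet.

B4 G5 D5 C#6 D5 E4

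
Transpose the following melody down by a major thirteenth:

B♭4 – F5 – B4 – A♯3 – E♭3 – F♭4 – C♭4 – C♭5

Db3 Ab3 D3 C#2 Gb1 Abb2 Ebb2 Ebb3

Bb4 becomes Db3
F5 becomes Ab3
B4 becomes D3
A#3 becomes C#2
Eb3 becomes Gb1
Fb4 becomes Abb2
Cb4 becomes Ebb2
Cb5 becomes Ebb3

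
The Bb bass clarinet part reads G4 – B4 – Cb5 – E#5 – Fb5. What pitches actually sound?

F3 A3 Bbb3 D#4 Ebb4

Written C4 on the Bb bass clarinet sounds as Bb2, a major ninth lower; apply that shift to every note.
G4 -> F3
B4 -> A3
Cb5 -> Bbb3
E#5 -> D#4
Fb5 -> Ebb4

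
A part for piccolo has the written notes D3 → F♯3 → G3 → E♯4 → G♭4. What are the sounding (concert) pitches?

D4 F#4 G4 E#5 Gb5

The piccolo sounds a perfect octave above written, so transpose each written note up a perfect octave.
D3 becomes D4
F#3 becomes F#4
G3 becomes G4
E#4 becomes E#5
Gb4 becomes Gb5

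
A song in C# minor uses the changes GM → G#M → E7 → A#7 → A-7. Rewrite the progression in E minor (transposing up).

BbM BM G7 C#7 C-7

C# minor up to E minor is a minor third; each chord root moves by that interval while the quality stays the same.
GM: root G up a minor third → Bb, giving BbM.
G#M: root G# up a minor third → B, giving BM.
E7: root E up a minor third → G, giving G7.
A#7: root A# up a minor third → C#, giving C#7.
A-7: root A up a minor third → C, giving C-7.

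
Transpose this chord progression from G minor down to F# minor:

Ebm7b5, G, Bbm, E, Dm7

Dm7b5 F# Am D# C#m7

G minor down to F# minor is a minor second; each chord root moves by that interval while the quality stays the same.
Ebm7b5: root Eb down a minor second → D, giving Dm7b5.
G: root G down a minor second → F#, giving F#.
Bbm: root Bb down a minor second → A, giving Am.
E: root E down a minor second → D#, giving D#.
Dm7: root D down a minor second → C#, giving C#m7.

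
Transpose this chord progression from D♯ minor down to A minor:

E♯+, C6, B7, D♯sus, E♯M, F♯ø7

D♯ minor down to A minor is an augmented fourth; each chord root moves by that interval while the quality stays the same.
E♯+: root E♯ down an augmented fourth → B, giving B+.
C6: root C down an augmented fourth → Gb, giving Gb6.
B7: root B down an augmented fourth → F, giving F7.
D♯sus: root D♯ down an augmented fourth → A, giving Asus.
E♯M: root E♯ down an augmented fourth → B, giving BM.
F♯ø7: root F♯ down an augmented fourth → C, giving Cø7.

B+ Gb6 F7 Asus BM Cø7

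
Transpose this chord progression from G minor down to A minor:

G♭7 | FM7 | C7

Ab7 GM7 D7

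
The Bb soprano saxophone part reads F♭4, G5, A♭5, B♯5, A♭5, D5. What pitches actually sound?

Ebb4 F5 Gb5 A#5 Gb5 C5

Written C4 on the Bb soprano saxophone sounds as Bb3, a major second lower; apply that shift to every note.
Fb4 -> Ebb4
G5 -> F5
Ab5 -> Gb5
B#5 -> A#5
Ab5 -> Gb5
D5 -> C5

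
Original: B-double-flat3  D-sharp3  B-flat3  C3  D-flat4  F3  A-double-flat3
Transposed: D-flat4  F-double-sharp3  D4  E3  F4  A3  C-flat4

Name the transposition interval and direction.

up a major third

From Bbb3 to Db4 is 3 letter names — a third of some quality.
Bbb3 to Db4 is 4 semitones, which makes it a major third; the second version is higher, so the direction is up.
Checking another pair — Abb3 → Cb4 — gives the same interval.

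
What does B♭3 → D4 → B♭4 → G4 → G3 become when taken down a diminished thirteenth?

Bb3 -> D#2
D4 -> F##2
Bb4 -> D#3
G4 -> B#2
G3 -> B#1

D#2 F##2 D#3 B#2 B#1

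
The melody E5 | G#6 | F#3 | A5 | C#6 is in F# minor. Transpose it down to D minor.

From F# down to D is a major third; apply that to each pitch.
E5 becomes C5
G#6 becomes E6
F#3 becomes D3
A5 becomes F5
C#6 becomes A5

C5 E6 D3 F5 A5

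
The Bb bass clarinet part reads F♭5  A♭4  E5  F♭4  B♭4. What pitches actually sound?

Written C4 on the Bb bass clarinet sounds as Bb2, a major ninth lower; apply that shift to every note.
Fb5 gives Ebb4
Ab4 gives Gb3
E5 gives D4
Fb4 gives Ebb3
Bb4 gives Ab3

Ebb4 Gb3 D4 Ebb3 Ab3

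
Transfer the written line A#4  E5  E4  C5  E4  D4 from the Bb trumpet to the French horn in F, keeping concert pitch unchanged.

D#5 A5 A4 F5 A4 G4

First find concert pitch: the Bb trumpet sounds a major second below written, so A#4 E5 E4 C5 E4 D4 sounds G#4 D5 D4 Bb4 D4 C4.
Then write for French horn in F: it sounds a perfect fifth below written, so the part must be a perfect fifth above concert.
G#4 → D#5
D5 → A5
D4 → A4
Bb4 → F5
D4 → A4
C4 → G4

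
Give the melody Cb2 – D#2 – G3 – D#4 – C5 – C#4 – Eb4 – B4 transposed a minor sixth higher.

Abb2 B2 Eb4 B4 Ab5 A4 Cb5 G5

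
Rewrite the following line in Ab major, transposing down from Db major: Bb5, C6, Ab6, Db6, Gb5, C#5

F5 G5 Eb6 Ab5 Db5 G#4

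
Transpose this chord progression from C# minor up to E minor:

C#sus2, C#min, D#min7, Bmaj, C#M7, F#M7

Esus2 Emin F#min7 Dmaj EM7 AM7

C# minor up to E minor is a minor third; each chord root moves by that interval while the quality stays the same.
C#sus2: root C# up a minor third → E, giving Esus2.
C#min: root C# up a minor third → E, giving Emin.
D#min7: root D# up a minor third → F#, giving F#min7.
Bmaj: root B up a minor third → D, giving Dmaj.
C#M7: root C# up a minor third → E, giving EM7.
F#M7: root F# up a minor third → A, giving AM7.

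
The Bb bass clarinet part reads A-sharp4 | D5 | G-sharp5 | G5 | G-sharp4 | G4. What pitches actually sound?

G#3 C4 F#4 F4 F#3 F3

Written C4 on the Bb bass clarinet sounds as Bb2, a major ninth lower; apply that shift to every note.
A#4 -> G#3
D5 -> C4
G#5 -> F#4
G5 -> F4
G#4 -> F#3
G4 -> F3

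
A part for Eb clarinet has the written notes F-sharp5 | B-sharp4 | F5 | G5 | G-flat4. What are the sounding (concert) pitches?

Written C4 on the Eb clarinet sounds as Eb4, a minor third higher; apply that shift to every note.
F#5 gives A5
B#4 gives D#5
F5 gives Ab5
G5 gives Bb5
Gb4 gives Bbb4

A5 D#5 Ab5 Bb5 Bbb4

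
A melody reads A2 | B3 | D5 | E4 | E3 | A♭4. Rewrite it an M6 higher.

F#3 G#4 B5 C#5 C#4 F5

A2 to F#3
B3 to G#4
D5 to B5
E4 to C#5
E3 to C#4
Ab4 to F5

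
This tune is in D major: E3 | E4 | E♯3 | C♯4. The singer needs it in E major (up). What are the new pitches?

F#3 F#4 F##3 D#4

D major to E major up is a major second, so every note moves up by that interval.
E3 → F#3
E4 → F#4
E#3 → F##3
C#4 → D#4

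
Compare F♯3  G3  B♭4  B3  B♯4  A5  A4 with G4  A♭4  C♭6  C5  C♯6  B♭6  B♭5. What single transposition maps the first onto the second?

up a minor ninth

Take the first pair: F#3 → G4. F to G spans 9 letter names, so the interval is some kind of ninth.
F#3 to G4 is 13 semitones, which makes it a minor ninth; the second version is higher, so the direction is up.
Checking another pair — A4 → Bb5 — gives the same interval.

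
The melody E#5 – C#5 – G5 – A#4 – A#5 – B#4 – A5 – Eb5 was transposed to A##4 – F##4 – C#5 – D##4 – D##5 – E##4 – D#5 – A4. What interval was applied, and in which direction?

Take the first pair: E#5 → A##4. E to A spans 5 letter names, so the interval is some kind of fifth.
A##4 to E#5 is 6 semitones, which makes it a diminished fifth; the second version is lower, so the direction is down.
Checking another pair — Eb5 → A4 — gives the same interval.

down a diminished fifth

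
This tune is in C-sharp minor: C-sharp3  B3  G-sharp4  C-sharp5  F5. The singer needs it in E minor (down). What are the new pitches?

From C-sharp down to E is a major sixth; apply that to each pitch.
C#3 to E2
B3 to D3
G#4 to B3
C#5 to E4
F5 to Ab4

E2 D3 B3 E4 Ab4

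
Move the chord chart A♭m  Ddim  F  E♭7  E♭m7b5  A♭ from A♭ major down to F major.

A♭ major down to F major is a minor third; each chord root moves by that interval while the quality stays the same.
A♭m: root A♭ down a minor third → F, giving Fm.
Ddim: root D down a minor third → B, giving Bdim.
F: root F down a minor third → D, giving D.
E♭7: root E♭ down a minor third → C, giving C7.
E♭m7b5: root E♭ down a minor third → C, giving Cm7b5.
A♭: root A♭ down a minor third → F, giving F.

Fm Bdim D C7 Cm7b5 F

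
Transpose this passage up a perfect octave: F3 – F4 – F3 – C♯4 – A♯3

F3 -> F4
F4 -> F5
F3 -> F4
C#4 -> C#5
A#3 -> A#4

F4 F5 F4 C#5 A#4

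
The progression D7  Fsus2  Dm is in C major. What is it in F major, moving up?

G7 Bbsus2 Gm

C major up to F major is a perfect fourth; each chord root moves by that interval while the quality stays the same.
D7: root D up a perfect fourth → G, giving G7.
Fsus2: root F up a perfect fourth → Bb, giving Bbsus2.
Dm: root D up a perfect fourth → G, giving Gm.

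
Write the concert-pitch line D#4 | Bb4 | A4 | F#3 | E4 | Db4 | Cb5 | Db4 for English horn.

A#4 F5 E5 C#4 B4 Ab4 Gb5 Ab4

The English horn sounds a perfect fifth below written, so the written part must be a perfect fifth above concert — transpose each note up.
D#4 to A#4
Bb4 to F5
A4 to E5
F#3 to C#4
E4 to B4
Db4 to Ab4
Cb5 to Gb5
Db4 to Ab4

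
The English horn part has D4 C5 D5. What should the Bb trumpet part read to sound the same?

A3 G4 A4

First find concert pitch: the English horn sounds a perfect fifth below written, so D4 C5 D5 sounds G3 F4 G4.
Then write for Bb trumpet: it sounds a major second below written, so the part must be a major second above concert.
G3 → A3
F4 → G4
G4 → A4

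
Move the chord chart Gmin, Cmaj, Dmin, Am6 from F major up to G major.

F major up to G major is a major second; each chord root moves by that interval while the quality stays the same.
Gmin: root G up a major second → A, giving Amin.
Cmaj: root C up a major second → D, giving Dmaj.
Dmin: root D up a major second → E, giving Emin.
Am6: root A up a major second → B, giving Bm6.

Amin Dmaj Emin Bm6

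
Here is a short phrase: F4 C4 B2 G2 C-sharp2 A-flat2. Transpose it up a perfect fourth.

Bb4 F4 E3 C3 F#2 Db3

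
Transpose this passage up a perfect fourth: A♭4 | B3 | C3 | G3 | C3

Ab4 → Db5
B3 → E4
C3 → F3
G3 → C4
C3 → F3

Db5 E4 F3 C4 F3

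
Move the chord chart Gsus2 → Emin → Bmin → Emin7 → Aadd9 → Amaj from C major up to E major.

C major up to E major is a major third; each chord root moves by that interval while the quality stays the same.
Gsus2: root G up a major third → B, giving Bsus2.
Emin: root E up a major third → G#, giving G#min.
Bmin: root B up a major third → D#, giving D#min.
Emin7: root E up a major third → G#, giving G#min7.
Aadd9: root A up a major third → C#, giving C#add9.
Amaj: root A up a major third → C#, giving C#maj.

Bsus2 G#min D#min G#min7 C#add9 C#maj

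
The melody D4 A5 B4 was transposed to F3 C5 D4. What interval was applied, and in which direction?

down a major sixth

Take the first pair: D4 → F3. D to F spans 6 letter names, so the interval is some kind of sixth.
F3 to D4 is 9 semitones, which makes it a major sixth; the second version is lower, so the direction is down.
Checking another pair — B4 → D4 — gives the same interval.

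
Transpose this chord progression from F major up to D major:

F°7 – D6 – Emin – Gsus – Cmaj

D°7 B6 C#min Esus Amaj

F major up to D major is a major sixth; each chord root moves by that interval while the quality stays the same.
F°7: root F up a major sixth → D, giving D°7.
D6: root D up a major sixth → B, giving B6.
Emin: root E up a major sixth → C#, giving C#min.
Gsus: root G up a major sixth → E, giving Esus.
Cmaj: root C up a major sixth → A, giving Amaj.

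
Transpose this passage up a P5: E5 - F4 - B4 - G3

B5 C5 F#5 D4

E5 up a perfect fifth is B5.
A perfect fifth up from F4 gives C5.
B4: a fifth up reaches F, and 7 semitones makes it F#5.
G3 up a perfect fifth is D4.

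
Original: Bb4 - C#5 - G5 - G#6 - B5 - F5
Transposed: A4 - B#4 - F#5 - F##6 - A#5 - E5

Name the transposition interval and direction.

down a minor second

Take the first pair: Bb4 → A4. B to A spans 2 letter names, so the interval is some kind of second.
A4 to Bb4 is 1 semitone, which makes it a minor second; the second version is lower, so the direction is down.
Checking another pair — F5 → E5 — gives the same interval.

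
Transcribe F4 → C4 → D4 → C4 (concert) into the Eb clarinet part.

Written C4 sounds as Eb4 on the Eb clarinet, so concert pitches are written a minor third down.
F4 to D4
C4 to A3
D4 to B3
C4 to A3

D4 A3 B3 A3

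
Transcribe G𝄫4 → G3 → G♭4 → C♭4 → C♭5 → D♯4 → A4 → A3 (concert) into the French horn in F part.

Written C4 sounds as F3 on the French horn in F, so concert pitches are written a perfect fifth up.
Gbb4 to Dbb5
G3 to D4
Gb4 to Db5
Cb4 to Gb4
Cb5 to Gb5
D#4 to A#4
A4 to E5
A3 to E4

Dbb5 D4 Db5 Gb4 Gb5 A#4 E5 E4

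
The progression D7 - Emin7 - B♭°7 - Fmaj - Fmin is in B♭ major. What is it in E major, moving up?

G#7 A#min7 E°7 Bmaj Bmin

B♭ major up to E major is an augmented fourth; each chord root moves by that interval while the quality stays the same.
D7: root D up an augmented fourth → G#, giving G#7.
Emin7: root E up an augmented fourth → A#, giving A#min7.
B♭°7: root B♭ up an augmented fourth → E, giving E°7.
Fmaj: root F up an augmented fourth → B, giving Bmaj.
Fmin: root F up an augmented fourth → B, giving Bmin.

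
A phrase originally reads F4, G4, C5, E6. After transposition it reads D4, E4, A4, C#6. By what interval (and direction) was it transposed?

down a minor third

From F4 to D4 is 3 letter names — a third of some quality.
D4 to F4 is 3 semitones, which makes it a minor third; the second version is lower, so the direction is down.
Checking another pair — E6 → C#6 — gives the same interval.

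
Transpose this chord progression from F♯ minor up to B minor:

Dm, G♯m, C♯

F♯ minor up to B minor is a perfect fourth; each chord root moves by that interval while the quality stays the same.
Dm: root D up a perfect fourth → G, giving Gm.
G♯m: root G♯ up a perfect fourth → C#, giving C#m.
C♯: root C♯ up a perfect fourth → F#, giving F#.

Gm C#m F#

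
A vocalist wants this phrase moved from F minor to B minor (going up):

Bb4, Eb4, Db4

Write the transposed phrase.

E5 A4 G4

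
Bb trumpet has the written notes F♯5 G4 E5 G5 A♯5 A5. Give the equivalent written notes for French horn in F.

B5 C5 A5 C6 D#6 D6

First find concert pitch: the Bb trumpet sounds a major second below written, so F♯5 G4 E5 G5 A♯5 A5 sounds E5 F4 D5 F5 G#5 G5.
Then write for French horn in F: it sounds a perfect fifth below written, so the part must be a perfect fifth above concert.
E5 → B5
F4 → C5
D5 → A5
F5 → C6
G#5 → D#6
G5 → D6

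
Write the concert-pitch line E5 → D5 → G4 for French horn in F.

B5 A5 D5

The French horn in F sounds a perfect fifth below written, so the written part must be a perfect fifth above concert — transpose each note up.
E5 to B5
D5 to A5
G4 to D5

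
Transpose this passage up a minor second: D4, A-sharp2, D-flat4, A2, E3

D4 up a minor second is Eb4.
A#2: a second up reaches B, and 1 semitone makes it B2.
A minor second up from Db4 gives Ebb4.
A2: a second up reaches B, and 1 semitone makes it Bb2.
E3: a second up reaches F, and 1 semitone makes it F3.

Eb4 B2 Ebb4 Bb2 F3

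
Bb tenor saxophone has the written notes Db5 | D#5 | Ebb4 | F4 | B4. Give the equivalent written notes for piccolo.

Cb3 C#3 Dbb2 Eb2 A2

First find concert pitch: the Bb tenor saxophone sounds a major ninth below written, so Db5 D#5 Ebb4 F4 B4 sounds Cb4 C#4 Dbb3 Eb3 A3.
Then write for piccolo: it sounds a perfect octave above written, so the part must be a perfect octave below concert.
Cb4 → Cb3
C#4 → C#3
Dbb3 → Dbb2
Eb3 → Eb2
A3 → A2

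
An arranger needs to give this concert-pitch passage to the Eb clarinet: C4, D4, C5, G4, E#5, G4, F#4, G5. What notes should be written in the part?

A3 B3 A4 E4 C##5 E4 D#4 E5

The Eb clarinet sounds a minor third above written, so the written part must be a minor third below concert — transpose each note down.
C4 → A3
D4 → B3
C5 → A4
G4 → E4
E#5 → C##5
G4 → E4
F#4 → D#4
G5 → E5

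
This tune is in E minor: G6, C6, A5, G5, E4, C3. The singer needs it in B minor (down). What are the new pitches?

E minor to B minor down is a perfect fourth, so every note moves down by that interval.
G6 becomes D6
C6 becomes G5
A5 becomes E5
G5 becomes D5
E4 becomes B3
C3 becomes G2

D6 G5 E5 D5 B3 G2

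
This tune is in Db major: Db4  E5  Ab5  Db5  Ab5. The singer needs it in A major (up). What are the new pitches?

A4 B#5 E6 A5 E6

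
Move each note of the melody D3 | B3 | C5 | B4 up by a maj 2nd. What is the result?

D3 up a major second is E3.
B3 up a major second is C#4.
C5: a second up reaches D, and 2 semitones makes it D5.
B4: a second up reaches C, and 2 semitones makes it C#5.

E3 C#4 D5 C#5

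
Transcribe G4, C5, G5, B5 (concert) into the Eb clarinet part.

E4 A4 E5 G#5

The Eb clarinet sounds a minor third above written, so the written part must be a minor third below concert — transpose each note down.
G4 to E4
C5 to A4
G5 to E5
B5 to G#5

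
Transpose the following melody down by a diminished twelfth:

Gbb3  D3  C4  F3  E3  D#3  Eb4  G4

Cb2 G#1 F#2 B1 A#1 G##1 A2 C#3

Gbb3 -> Cb2
D3 -> G#1
C4 -> F#2
F3 -> B1
E3 -> A#1
D#3 -> G##1
Eb4 -> A2
G4 -> C#3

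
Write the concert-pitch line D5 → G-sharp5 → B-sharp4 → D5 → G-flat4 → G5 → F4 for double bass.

D6 G#6 B#5 D6 Gb5 G6 F5

Written C4 sounds as C3 on the double bass, so concert pitches are written a perfect octave up.
D5 gives D6
G#5 gives G#6
B#4 gives B#5
D5 gives D6
Gb4 gives Gb5
G5 gives G6
F4 gives F5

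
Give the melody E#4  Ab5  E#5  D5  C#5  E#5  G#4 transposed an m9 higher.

E#4 becomes F#5
Ab5 becomes Bbb6
E#5 becomes F#6
D5 becomes Eb6
C#5 becomes D6
E#5 becomes F#6
G#4 becomes A5

F#5 Bbb6 F#6 Eb6 D6 F#6 A5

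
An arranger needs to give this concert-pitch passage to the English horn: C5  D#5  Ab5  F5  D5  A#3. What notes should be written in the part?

G5 A#5 Eb6 C6 A5 E#4

The English horn sounds a perfect fifth below written, so the written part must be a perfect fifth above concert — transpose each note up.
C5 -> G5
D#5 -> A#5
Ab5 -> Eb6
F5 -> C6
D5 -> A5
A#3 -> E#4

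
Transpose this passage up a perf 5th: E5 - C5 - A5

E5: a fifth up reaches B, and 7 semitones makes it B5.
C5: a fifth up reaches G, and 7 semitones makes it G5.
A5 up a perfect fifth is E6.

B5 G5 E6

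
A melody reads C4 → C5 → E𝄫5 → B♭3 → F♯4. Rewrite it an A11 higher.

C4: an eleventh up reaches F, and 18 semitones makes it F#5.
An augmented eleventh up from C5 gives F#6.
An augmented eleventh up from Ebb5 gives Ab6.
Bb3: an eleventh up reaches E, and 18 semitones makes it E5.
F#4: an eleventh up reaches B, and 18 semitones makes it B#5.

F#5 F#6 Ab6 E5 B#5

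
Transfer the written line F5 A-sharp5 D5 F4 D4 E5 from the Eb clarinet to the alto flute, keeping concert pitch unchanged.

Db6 F#6 Bb5 Db5 Bb4 C6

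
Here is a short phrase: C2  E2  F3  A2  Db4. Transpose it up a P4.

F2 A2 Bb3 D3 Gb4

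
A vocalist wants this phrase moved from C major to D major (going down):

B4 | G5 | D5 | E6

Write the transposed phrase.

C#4 A4 E4 F#5

From C down to D is a minor seventh; apply that to each pitch.
B4 → C#4
G5 → A4
D5 → E4
E6 → F#5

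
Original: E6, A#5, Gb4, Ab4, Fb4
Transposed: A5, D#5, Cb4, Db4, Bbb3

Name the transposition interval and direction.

From E6 to A5 is 5 letter names — a fifth of some quality.
A5 to E6 is 7 semitones, which makes it a perfect fifth; the second version is lower, so the direction is down.
Checking another pair — Fb4 → Bbb3 — gives the same interval.

down a perfect fifth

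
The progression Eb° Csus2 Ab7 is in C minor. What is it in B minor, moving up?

D° Bsus2 G7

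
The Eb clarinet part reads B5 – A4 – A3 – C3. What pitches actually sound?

D6 C5 C4 Eb3

The Eb clarinet sounds a minor third above written, so transpose each written note up a minor third.
B5 gives D6
A4 gives C5
A3 gives C4
C3 gives Eb3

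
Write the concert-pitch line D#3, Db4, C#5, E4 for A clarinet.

F#3 Fb4 E5 G4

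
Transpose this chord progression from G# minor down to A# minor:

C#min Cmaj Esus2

D#min Dmaj F#sus2

G# minor down to A# minor is a minor seventh; each chord root moves by that interval while the quality stays the same.
C#min: root C# down a minor seventh → D#, giving D#min.
Cmaj: root C down a minor seventh → D, giving Dmaj.
Esus2: root E down a minor seventh → F#, giving F#sus2.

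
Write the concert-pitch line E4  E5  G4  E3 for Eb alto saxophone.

Written C4 sounds as Eb3 on the Eb alto saxophone, so concert pitches are written a major sixth up.
E4 -> C#5
E5 -> C#6
G4 -> E5
E3 -> C#4

C#5 C#6 E5 C#4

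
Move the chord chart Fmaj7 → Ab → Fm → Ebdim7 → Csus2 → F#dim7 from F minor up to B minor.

Bmaj7 D Bm Adim7 F#sus2 B#dim7

F minor up to B minor is an augmented fourth; each chord root moves by that interval while the quality stays the same.
Fmaj7: root F up an augmented fourth → B, giving Bmaj7.
Ab: root Ab up an augmented fourth → D, giving D.
Fm: root F up an augmented fourth → B, giving Bm.
Ebdim7: root Eb up an augmented fourth → A, giving Adim7.
Csus2: root C up an augmented fourth → F#, giving F#sus2.
F#dim7: root F# up an augmented fourth → B#, giving B#dim7.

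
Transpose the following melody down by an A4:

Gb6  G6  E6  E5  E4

An augmented fourth down from Gb6 gives Dbb6.
G6: a fourth down reaches D, and 6 semitones makes it Db6.
E6 down an augmented fourth is Bb5.
E5: a fourth down reaches B, and 6 semitones makes it Bb4.
E4: a fourth down reaches B, and 6 semitones makes it Bb3.

Dbb6 Db6 Bb5 Bb4 Bb3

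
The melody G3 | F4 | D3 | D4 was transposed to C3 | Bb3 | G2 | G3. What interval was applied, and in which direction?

From G3 to C3 is 5 letter names — a fifth of some quality.
C3 to G3 is 7 semitones, which makes it a perfect fifth; the second version is lower, so the direction is down.
Checking another pair — D4 → G3 — gives the same interval.

down a perfect fifth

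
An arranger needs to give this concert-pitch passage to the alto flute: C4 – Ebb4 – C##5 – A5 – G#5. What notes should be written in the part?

The alto flute sounds a perfect fourth below written, so the written part must be a perfect fourth above concert — transpose each note up.
C4 → F4
Ebb4 → Abb4
C##5 → F##5
A5 → D6
G#5 → C#6

F4 Abb4 F##5 D6 C#6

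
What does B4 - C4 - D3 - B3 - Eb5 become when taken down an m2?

B4 to A#4
C4 to B3
D3 to C#3
B3 to A#3
Eb5 to D5

A#4 B3 C#3 A#3 D5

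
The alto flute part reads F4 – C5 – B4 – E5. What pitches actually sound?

C4 G4 F#4 B4

The alto flute sounds a perfect fourth below written, so transpose each written note down a perfect fourth.
F4 to C4
C5 to G4
B4 to F#4
E5 to B4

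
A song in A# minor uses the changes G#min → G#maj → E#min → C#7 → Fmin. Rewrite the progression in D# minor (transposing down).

C#min C#maj A#min F#7 Bbmin

A# minor down to D# minor is a perfect fifth; each chord root moves by that interval while the quality stays the same.
G#min: root G# down a perfect fifth → C#, giving C#min.
G#maj: root G# down a perfect fifth → C#, giving C#maj.
E#min: root E# down a perfect fifth → A#, giving A#min.
C#7: root C# down a perfect fifth → F#, giving F#7.
Fmin: root F down a perfect fifth → Bb, giving Bbmin.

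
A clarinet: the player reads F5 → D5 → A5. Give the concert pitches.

D5 B4 F#5

Written C4 on the A clarinet sounds as A3, a minor third lower; apply that shift to every note.
F5 to D5
D5 to B4
A5 to F#5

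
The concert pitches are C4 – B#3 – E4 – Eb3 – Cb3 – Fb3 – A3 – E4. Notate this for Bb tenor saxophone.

D5 C##5 F#5 F4 Db4 Gb4 B4 F#5

The Bb tenor saxophone sounds a major ninth below written, so the written part must be a major ninth above concert — transpose each note up.
C4 -> D5
B#3 -> C##5
E4 -> F#5
Eb3 -> F4
Cb3 -> Db4
Fb3 -> Gb4
A3 -> B4
E4 -> F#5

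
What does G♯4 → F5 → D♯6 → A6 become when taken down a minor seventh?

A minor seventh down from G#4 gives A#3.
A minor seventh down from F5 gives G4.
D#6: a seventh down reaches E, and 10 semitones makes it E#5.
A6: a seventh down reaches B, and 10 semitones makes it B5.

A#3 G4 E#5 B5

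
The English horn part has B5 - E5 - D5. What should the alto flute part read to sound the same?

First find concert pitch: the English horn sounds a perfect fifth below written, so B5 E5 D5 sounds E5 A4 G4.
Then write for alto flute: it sounds a perfect fourth below written, so the part must be a perfect fourth above concert.
E5 → A5
A4 → D5
G4 → C5

A5 D5 C5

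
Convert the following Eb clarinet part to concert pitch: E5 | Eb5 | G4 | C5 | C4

The Eb clarinet sounds a minor third above written, so transpose each written note up a minor third.
E5 gives G5
Eb5 gives Gb5
G4 gives Bb4
C5 gives Eb5
C4 gives Eb4

G5 Gb5 Bb4 Eb5 Eb4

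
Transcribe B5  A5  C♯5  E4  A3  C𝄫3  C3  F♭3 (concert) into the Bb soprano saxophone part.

C#6 B5 D#5 F#4 B3 Dbb3 D3 Gb3

The Bb soprano saxophone sounds a major second below written, so the written part must be a major second above concert — transpose each note up.
B5 to C#6
A5 to B5
C#5 to D#5
E4 to F#4
A3 to B3
Cbb3 to Dbb3
C3 to D3
Fb3 to Gb3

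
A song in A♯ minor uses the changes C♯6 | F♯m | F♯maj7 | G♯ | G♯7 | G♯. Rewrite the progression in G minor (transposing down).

A♯ minor down to G minor is an augmented second; each chord root moves by that interval while the quality stays the same.
C♯6: root C♯ down an augmented second → Bb, giving Bb6.
F♯m: root F♯ down an augmented second → Eb, giving Ebm.
F♯maj7: root F♯ down an augmented second → Eb, giving Ebmaj7.
G♯: root G♯ down an augmented second → F, giving F.
G♯7: root G♯ down an augmented second → F, giving F7.
G♯: root G♯ down an augmented second → F, giving F.

Bb6 Ebm Ebmaj7 F F7 F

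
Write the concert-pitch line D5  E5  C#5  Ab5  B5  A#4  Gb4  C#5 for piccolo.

D4 E4 C#4 Ab4 B4 A#3 Gb3 C#4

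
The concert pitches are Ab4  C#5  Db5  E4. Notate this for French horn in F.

Written C4 sounds as F3 on the French horn in F, so concert pitches are written a perfect fifth up.
Ab4 gives Eb5
C#5 gives G#5
Db5 gives Ab5
E4 gives B4

Eb5 G#5 Ab5 B4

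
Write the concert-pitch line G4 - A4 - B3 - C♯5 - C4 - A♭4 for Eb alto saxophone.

Written C4 sounds as Eb3 on the Eb alto saxophone, so concert pitches are written a major sixth up.
G4 becomes E5
A4 becomes F#5
B3 becomes G#4
C#5 becomes A#5
C4 becomes A4
Ab4 becomes F5

E5 F#5 G#4 A#5 A4 F5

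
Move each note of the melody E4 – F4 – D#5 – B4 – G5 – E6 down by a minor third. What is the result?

C#4 D4 B#4 G#4 E5 C#6

E4 to C#4
F4 to D4
D#5 to B#4
B4 to G#4
G5 to E5
E6 to C#6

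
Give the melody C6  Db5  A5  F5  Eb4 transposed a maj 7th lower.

C6 becomes Db5
Db5 becomes Ebb4
A5 becomes Bb4
F5 becomes Gb4
Eb4 becomes Fb3

Db5 Ebb4 Bb4 Gb4 Fb3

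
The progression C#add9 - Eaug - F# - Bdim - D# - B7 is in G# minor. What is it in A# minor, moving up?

D#add9 F#aug G# C#dim E# C#7

G# minor up to A# minor is a major second; each chord root moves by that interval while the quality stays the same.
C#add9: root C# up a major second → D#, giving D#add9.
Eaug: root E up a major second → F#, giving F#aug.
F#: root F# up a major second → G#, giving G#.
Bdim: root B up a major second → C#, giving C#dim.
D#: root D# up a major second → E#, giving E#.
B7: root B up a major second → C#, giving C#7.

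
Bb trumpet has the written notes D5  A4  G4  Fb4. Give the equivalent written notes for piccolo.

C4 G3 F3 Ebb3

First find concert pitch: the Bb trumpet sounds a major second below written, so D5 A4 G4 Fb4 sounds C5 G4 F4 Ebb4.
Then write for piccolo: it sounds a perfect octave above written, so the part must be a perfect octave below concert.
C5 → C4
G4 → G3
F4 → F3
Ebb4 → Ebb3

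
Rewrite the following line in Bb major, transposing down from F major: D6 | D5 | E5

From F down to Bb is a perfect fifth; apply that to each pitch.
D6 → G5
D5 → G4
E5 → A4

G5 G4 A4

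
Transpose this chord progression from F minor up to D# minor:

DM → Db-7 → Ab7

B#M B-7 F#7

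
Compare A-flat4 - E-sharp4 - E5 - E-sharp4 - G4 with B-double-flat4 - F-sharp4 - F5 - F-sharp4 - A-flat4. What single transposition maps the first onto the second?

up a minor second

Take the first pair: Ab4 → Bbb4. A to B spans 2 letter names, so the interval is some kind of second.
Ab4 to Bbb4 is 1 semitone, which makes it a minor second; the second version is higher, so the direction is up.
Checking another pair — G4 → Ab4 — gives the same interval.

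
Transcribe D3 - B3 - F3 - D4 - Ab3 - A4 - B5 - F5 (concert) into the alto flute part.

G3 E4 Bb3 G4 Db4 D5 E6 Bb5

The alto flute sounds a perfect fourth below written, so the written part must be a perfect fourth above concert — transpose each note up.
D3 becomes G3
B3 becomes E4
F3 becomes Bb3
D4 becomes G4
Ab3 becomes Db4
A4 becomes D5
B5 becomes E6
F5 becomes Bb5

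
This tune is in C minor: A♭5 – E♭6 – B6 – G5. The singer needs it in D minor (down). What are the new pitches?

Bb4 F5 C#6 A4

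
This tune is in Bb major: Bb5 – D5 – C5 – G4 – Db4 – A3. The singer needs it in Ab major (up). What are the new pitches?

Ab6 C6 Bb5 F5 Cb5 G4

Bb major to Ab major up is a minor seventh, so every note moves up by that interval.
Bb5 to Ab6
D5 to C6
C5 to Bb5
G4 to F5
Db4 to Cb5
A3 to G4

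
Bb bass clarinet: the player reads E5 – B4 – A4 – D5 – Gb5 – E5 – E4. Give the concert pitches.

D4 A3 G3 C4 Fb4 D4 D3

Written C4 on the Bb bass clarinet sounds as Bb2, a major ninth lower; apply that shift to every note.
E5 -> D4
B4 -> A3
A4 -> G3
D5 -> C4
Gb5 -> Fb4
E5 -> D4
E4 -> D3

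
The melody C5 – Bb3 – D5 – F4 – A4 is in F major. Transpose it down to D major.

From F down to D is a minor third; apply that to each pitch.
C5 to A4
Bb3 to G3
D5 to B4
F4 to D4
A4 to F#4

A4 G3 B4 D4 F#4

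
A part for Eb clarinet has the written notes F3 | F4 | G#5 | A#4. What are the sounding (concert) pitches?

The Eb clarinet sounds a minor third above written, so transpose each written note up a minor third.
F3 to Ab3
F4 to Ab4
G#5 to B5
A#4 to C#5

Ab3 Ab4 B5 C#5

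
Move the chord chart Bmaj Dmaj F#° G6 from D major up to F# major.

D#maj F#maj A#° B6

D major up to F# major is a major third; each chord root moves by that interval while the quality stays the same.
Bmaj: root B up a major third → D#, giving D#maj.
Dmaj: root D up a major third → F#, giving F#maj.
F#°: root F# up a major third → A#, giving A#°.
G6: root G up a major third → B, giving B6.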